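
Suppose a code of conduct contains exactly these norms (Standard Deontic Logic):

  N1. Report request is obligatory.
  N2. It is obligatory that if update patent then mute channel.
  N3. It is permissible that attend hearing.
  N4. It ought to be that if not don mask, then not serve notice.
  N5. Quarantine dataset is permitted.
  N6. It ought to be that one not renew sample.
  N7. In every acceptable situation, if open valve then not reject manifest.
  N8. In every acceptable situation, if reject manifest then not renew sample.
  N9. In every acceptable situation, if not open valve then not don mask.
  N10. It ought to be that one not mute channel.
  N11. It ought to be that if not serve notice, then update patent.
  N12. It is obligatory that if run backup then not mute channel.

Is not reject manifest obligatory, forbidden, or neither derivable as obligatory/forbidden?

Obligatory

Premise 10 states O(¬mute_channel) outright.
Premise 2 is O(update_patent → mute_channel); contrapositively O(¬mute_channel → ¬update_patent). Since O(¬mute_channel) holds, K gives O(¬update_patent).
Premise 11, O(¬serve_notice → update_patent), contraposes to O(¬update_patent → serve_notice); with O(¬update_patent) we get O(serve_notice).
The contrapositive of premise 4 (O(¬don_mask → ¬serve_notice)) is O(serve_notice → don_mask), and O(serve_notice) is already established, so O(don_mask).
Premise 9, O(¬open_valve → ¬don_mask), contraposes to O(don_mask → open_valve); with O(don_mask) we get O(open_valve).
Applying K to premise 7 (O(open_valve → ¬reject_manifest)) and O(open_valve) yields O(¬reject_manifest).
Premises 1, 3, 5, 6, 8, 12 do not contribute to this derivation.
Hence ¬reject_manifest is obligatory.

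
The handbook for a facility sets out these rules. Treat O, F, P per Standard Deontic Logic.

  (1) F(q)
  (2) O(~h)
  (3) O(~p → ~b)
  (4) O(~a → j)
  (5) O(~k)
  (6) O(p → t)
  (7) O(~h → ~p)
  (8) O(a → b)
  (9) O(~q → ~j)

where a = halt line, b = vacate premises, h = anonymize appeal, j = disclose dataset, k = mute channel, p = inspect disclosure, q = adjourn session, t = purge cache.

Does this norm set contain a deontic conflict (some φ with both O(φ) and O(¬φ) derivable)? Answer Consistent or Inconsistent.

Premise 2 states O(~h) outright.
Applying K to premise 7 (O(~h → ~p)) and O(~h) yields O(~p).
With premise 3, O(~p → ~b), the K-axiom yields O(~b).
Premise 8, O(a → b), contraposes to O(~b → ~a); with O(~b) we get O(~a).
Premise 4 is O(~a → j); since O(~a), deontic closure gives O(j).
Premise 9, O(~q → ~j), contraposes to O(j → q); with O(j) we get O(q).
But premise 1, F(q), means O(~q).
We now have both O(q) and O(~q) — q is simultaneously obligatory and forbidden, violating the D-axiom.

Inconsistent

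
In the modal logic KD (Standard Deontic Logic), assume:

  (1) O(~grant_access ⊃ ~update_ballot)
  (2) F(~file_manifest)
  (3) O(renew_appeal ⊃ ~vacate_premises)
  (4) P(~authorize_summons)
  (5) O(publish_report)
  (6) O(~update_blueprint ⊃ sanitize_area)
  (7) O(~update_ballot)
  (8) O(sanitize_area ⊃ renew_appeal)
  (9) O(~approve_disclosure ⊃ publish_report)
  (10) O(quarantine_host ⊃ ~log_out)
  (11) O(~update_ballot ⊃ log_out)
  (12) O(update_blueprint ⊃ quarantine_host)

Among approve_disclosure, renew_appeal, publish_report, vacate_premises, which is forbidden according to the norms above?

Premise 7 states O(~update_ballot) outright.
Applying K to premise 11 (O(~update_ballot ⊃ log_out)) and O(~update_ballot) yields O(log_out).
Premise 10, O(quarantine_host ⊃ ~log_out), contraposes to O(log_out ⊃ ~quarantine_host); with O(log_out) we get O(~quarantine_host).
Premise 12, O(update_blueprint ⊃ quarantine_host), contraposes to O(~quarantine_host ⊃ ~update_blueprint); with O(~quarantine_host) we get O(~update_blueprint).
Premise 6 is O(~update_blueprint ⊃ sanitize_area); since O(~update_blueprint), deontic closure gives O(sanitize_area).
Premise 8 is O(sanitize_area ⊃ renew_appeal); since O(sanitize_area), deontic closure gives O(renew_appeal).
Premise 3 is O(renew_appeal ⊃ ~vacate_premises); since O(renew_appeal), deontic closure gives O(~vacate_premises).
So O(~vacate_premises) holds, i.e. vacate_premises is forbidden. None of the other listed options is forbidden under the premises.

vacate_premises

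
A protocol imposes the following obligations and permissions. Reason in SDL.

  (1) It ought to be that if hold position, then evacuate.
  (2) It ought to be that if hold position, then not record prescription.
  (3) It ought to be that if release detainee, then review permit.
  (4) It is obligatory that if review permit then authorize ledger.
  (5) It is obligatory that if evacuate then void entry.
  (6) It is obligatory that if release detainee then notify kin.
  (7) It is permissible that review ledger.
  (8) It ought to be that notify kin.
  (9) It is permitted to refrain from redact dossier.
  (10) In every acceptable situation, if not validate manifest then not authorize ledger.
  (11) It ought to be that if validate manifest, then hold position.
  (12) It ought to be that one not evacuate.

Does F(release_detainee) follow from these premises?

From premise 12 we have O(¬evacuate).
Premise 1 is O(hold_position → evacuate); contrapositively O(¬evacuate → ¬hold_position). Since O(¬evacuate) holds, K gives O(¬hold_position).
The contrapositive of premise 11 (O(validate_manifest → hold_position)) is O(¬hold_position → ¬validate_manifest), and O(¬hold_position) is already established, so O(¬validate_manifest).
From O(¬validate_manifest) and premise 10, O(¬validate_manifest → ¬authorize_ledger), we obtain O(¬authorize_ledger).
Premise 4 is O(review_permit → authorize_ledger); contrapositively O(¬authorize_ledger → ¬review_permit). Since O(¬authorize_ledger) holds, K gives O(¬review_permit).
Premise 3 is O(release_detainee → review_permit); contrapositively O(¬review_permit → ¬release_detainee). Since O(¬review_permit) holds, K gives O(¬release_detainee).
Premises 2, 5, 6, 7, 8, 9 do not contribute to this derivation.
So O(¬release_detainee) holds, i.e. F(release_detainee). The claim follows.

Yes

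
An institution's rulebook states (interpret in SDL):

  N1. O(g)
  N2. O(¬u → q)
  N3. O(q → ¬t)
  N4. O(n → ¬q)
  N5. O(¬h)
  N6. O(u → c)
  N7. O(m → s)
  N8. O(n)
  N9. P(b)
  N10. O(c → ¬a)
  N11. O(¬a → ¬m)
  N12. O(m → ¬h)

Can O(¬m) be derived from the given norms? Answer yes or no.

Yes

Premise 8 gives O(n).
With premise 4, O(n → ¬q), the K-axiom yields O(¬q).
Premise 2, O(¬u → q), contraposes to O(¬q → u); with O(¬q) we get O(u).
With premise 6, O(u → c), the K-axiom yields O(c).
With premise 10, O(c → ¬a), the K-axiom yields O(¬a).
Applying K to premise 11 (O(¬a → ¬m)) and O(¬a) yields O(¬m).
Premises 1, 3, 5, 7, 9, 12 do not contribute to this derivation.
So O(¬m) follows.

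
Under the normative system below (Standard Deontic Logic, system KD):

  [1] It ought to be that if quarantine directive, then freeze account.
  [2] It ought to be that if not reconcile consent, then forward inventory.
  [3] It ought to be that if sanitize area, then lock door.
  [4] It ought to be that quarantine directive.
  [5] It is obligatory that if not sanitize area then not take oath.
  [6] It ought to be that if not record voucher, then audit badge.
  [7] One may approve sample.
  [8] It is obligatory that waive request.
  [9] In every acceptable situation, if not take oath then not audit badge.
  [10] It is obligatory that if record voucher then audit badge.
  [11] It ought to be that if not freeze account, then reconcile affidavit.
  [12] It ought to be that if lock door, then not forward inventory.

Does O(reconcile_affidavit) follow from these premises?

No

Premise 11 is O(¬freeze_account → reconcile_affidavit), but O(¬freeze_account) is not derivable from the premises, so it does not yield O(reconcile_affidavit).
No other premise forces O(reconcile_affidavit). An ideal world satisfying every premise can still have reconcile_affidavit false, so O(reconcile_affidavit) is not derivable.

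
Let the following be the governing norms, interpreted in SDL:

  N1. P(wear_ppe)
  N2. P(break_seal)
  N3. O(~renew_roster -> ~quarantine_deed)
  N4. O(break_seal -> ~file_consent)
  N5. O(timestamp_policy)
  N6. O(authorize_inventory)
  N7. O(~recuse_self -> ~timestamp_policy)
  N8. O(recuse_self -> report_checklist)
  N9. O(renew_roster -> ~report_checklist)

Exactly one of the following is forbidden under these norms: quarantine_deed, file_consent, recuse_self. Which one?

Premise 5 states O(timestamp_policy) outright.
Premise 7 is O(~recuse_self -> ~timestamp_policy); contrapositively O(timestamp_policy -> recuse_self). Since O(timestamp_policy) holds, K gives O(recuse_self).
Premise 8 is O(recuse_self -> report_checklist); since O(recuse_self), deontic closure gives O(report_checklist).
The contrapositive of premise 9 (O(renew_roster -> ~report_checklist)) is O(report_checklist -> ~renew_roster), and O(report_checklist) is already established, so O(~renew_roster).
From O(~renew_roster) and premise 3, O(~renew_roster -> ~quarantine_deed), we obtain O(~quarantine_deed).
So O(~quarantine_deed) holds, i.e. quarantine_deed is forbidden. None of the other listed options is forbidden under the premises.

quarantine_deed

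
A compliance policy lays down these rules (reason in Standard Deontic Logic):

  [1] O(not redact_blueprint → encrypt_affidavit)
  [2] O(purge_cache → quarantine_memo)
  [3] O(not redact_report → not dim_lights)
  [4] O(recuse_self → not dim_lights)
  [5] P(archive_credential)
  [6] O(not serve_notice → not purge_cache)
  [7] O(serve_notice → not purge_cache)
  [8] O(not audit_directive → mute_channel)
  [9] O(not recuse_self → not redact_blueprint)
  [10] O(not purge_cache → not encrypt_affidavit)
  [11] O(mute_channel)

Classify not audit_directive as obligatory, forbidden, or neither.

Premise 8 is O(not audit_directive → mute_channel); even if O(mute_channel) held, inferring O(not audit_directive) would be affirming the consequent — invalid.
No premise or chain of K-axiom applications forces O(not audit_directive), and none forces O(audit_directive). So not audit_directive is neither obligatory nor forbidden under these norms.

Neither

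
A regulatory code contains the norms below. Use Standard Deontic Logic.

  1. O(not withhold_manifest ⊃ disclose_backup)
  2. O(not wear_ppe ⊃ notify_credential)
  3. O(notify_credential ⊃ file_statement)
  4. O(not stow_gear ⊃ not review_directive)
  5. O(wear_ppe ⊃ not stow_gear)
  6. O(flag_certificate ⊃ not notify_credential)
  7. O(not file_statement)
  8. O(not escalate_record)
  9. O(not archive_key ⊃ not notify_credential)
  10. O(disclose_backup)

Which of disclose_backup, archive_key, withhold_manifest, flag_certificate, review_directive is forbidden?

review_directive

From premise 7 we have O(not file_statement).
Premise 3, O(notify_credential ⊃ file_statement), contraposes to O(not file_statement ⊃ not notify_credential); with O(not file_statement) we get O(not notify_credential).
Premise 2 is O(not wear_ppe ⊃ notify_credential); contrapositively O(not notify_credential ⊃ wear_ppe). Since O(not notify_credential) holds, K gives O(wear_ppe).
Applying K to premise 5 (O(wear_ppe ⊃ not stow_gear)) and O(wear_ppe) yields O(not stow_gear).
From O(not stow_gear) and premise 4, O(not stow_gear ⊃ not review_directive), we obtain O(not review_directive).
So O(not review_directive) holds, i.e. review_directive is forbidden. None of the other listed options is forbidden under the premises.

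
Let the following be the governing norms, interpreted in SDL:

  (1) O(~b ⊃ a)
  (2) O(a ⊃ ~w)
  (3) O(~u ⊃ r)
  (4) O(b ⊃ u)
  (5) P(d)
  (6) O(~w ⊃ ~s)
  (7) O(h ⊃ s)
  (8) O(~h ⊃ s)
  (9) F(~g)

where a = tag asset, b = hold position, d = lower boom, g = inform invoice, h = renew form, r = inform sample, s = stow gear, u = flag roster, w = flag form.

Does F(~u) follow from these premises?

Premises 8 and 7 cover both cases: O(~h ⊃ s) and O(h ⊃ s). Since ~h ∨ h is a tautology, O(s) follows.
Premise 6, O(~w ⊃ ~s), contraposes to O(s ⊃ w); with O(s) we get O(w).
Premise 2 is O(a ⊃ ~w); contrapositively O(w ⊃ ~a). Since O(w) holds, K gives O(~a).
Premise 1 is O(~b ⊃ a); contrapositively O(~a ⊃ b). Since O(~a) holds, K gives O(b).
Premise 4 is O(b ⊃ u); since O(b), deontic closure gives O(u).
Premises 3, 5, 9 do not contribute to this derivation.
So O(u) holds, i.e. F(~u). The claim follows.

Yes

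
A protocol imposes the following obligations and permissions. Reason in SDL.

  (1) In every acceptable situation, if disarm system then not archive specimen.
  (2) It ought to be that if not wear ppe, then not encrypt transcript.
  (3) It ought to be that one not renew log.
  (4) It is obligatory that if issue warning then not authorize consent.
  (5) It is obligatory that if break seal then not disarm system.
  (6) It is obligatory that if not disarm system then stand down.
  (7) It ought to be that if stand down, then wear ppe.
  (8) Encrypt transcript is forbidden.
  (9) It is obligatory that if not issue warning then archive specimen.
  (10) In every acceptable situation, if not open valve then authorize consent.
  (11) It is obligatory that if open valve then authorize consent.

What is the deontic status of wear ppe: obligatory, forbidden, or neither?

By case analysis on ¬open_valve: premise 10 gives O(¬open_valve → authorize_consent) and premise 11 gives O(open_valve → authorize_consent), so O(authorize_consent) either way.
Premise 4 is O(issue_warning → ¬authorize_consent); contrapositively O(authorize_consent → ¬issue_warning). Since O(authorize_consent) holds, K gives O(¬issue_warning).
Premise 9 is O(¬issue_warning → archive_specimen); since O(¬issue_warning), deontic closure gives O(archive_specimen).
Premise 1 is O(disarm_system → ¬archive_specimen); contrapositively O(archive_specimen → ¬disarm_system). Since O(archive_specimen) holds, K gives O(¬disarm_system).
From O(¬disarm_system) and premise 6, O(¬disarm_system → stand_down), we obtain O(stand_down).
Applying K to premise 7 (O(stand_down → wear_ppe)) and O(stand_down) yields O(wear_ppe).
Premises 2, 3, 5, 8 do not contribute to this derivation.
Hence wear_ppe is obligatory.

Obligatory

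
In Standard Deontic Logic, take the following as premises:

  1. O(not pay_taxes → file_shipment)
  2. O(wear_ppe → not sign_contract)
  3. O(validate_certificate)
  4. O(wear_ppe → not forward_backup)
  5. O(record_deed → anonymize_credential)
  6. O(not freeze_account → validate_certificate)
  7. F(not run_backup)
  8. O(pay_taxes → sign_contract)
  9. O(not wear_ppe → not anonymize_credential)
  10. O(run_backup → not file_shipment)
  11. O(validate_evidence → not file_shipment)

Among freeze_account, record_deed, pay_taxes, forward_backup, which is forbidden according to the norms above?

F(not run_backup) at premise 7 means O(run_backup).
Applying K to premise 10 (O(run_backup → not file_shipment)) and O(run_backup) yields O(not file_shipment).
The contrapositive of premise 1 (O(not pay_taxes → file_shipment)) is O(not file_shipment → pay_taxes), and O(not file_shipment) is already established, so O(pay_taxes).
Applying K to premise 8 (O(pay_taxes → sign_contract)) and O(pay_taxes) yields O(sign_contract).
The contrapositive of premise 2 (O(wear_ppe → not sign_contract)) is O(sign_contract → not wear_ppe), and O(sign_contract) is already established, so O(not wear_ppe).
With premise 9, O(not wear_ppe → not anonymize_credential), the K-axiom yields O(not anonymize_credential).
Premise 5, O(record_deed → anonymize_credential), contraposes to O(not anonymize_credential → not record_deed); with O(not anonymize_credential) we get O(not record_deed).
So O(not record_deed) holds, i.e. record_deed is forbidden. None of the other listed options is forbidden under the premises.

record_deed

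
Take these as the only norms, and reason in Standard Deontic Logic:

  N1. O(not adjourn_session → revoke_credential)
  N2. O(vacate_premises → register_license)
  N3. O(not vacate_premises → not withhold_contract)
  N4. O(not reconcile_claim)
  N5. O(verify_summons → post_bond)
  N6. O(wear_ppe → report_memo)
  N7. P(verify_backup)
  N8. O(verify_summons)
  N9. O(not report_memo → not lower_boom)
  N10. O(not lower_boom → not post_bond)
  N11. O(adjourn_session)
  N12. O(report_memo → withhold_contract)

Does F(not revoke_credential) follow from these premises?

No

Premise 1 is O(not adjourn_session → revoke_credential), but O(not adjourn_session) is not derivable from the premises, so it does not yield O(revoke_credential).
No other premise forces O(revoke_credential). An ideal world satisfying every premise can still have not revoke_credential true, so F(not revoke_credential) is not derivable.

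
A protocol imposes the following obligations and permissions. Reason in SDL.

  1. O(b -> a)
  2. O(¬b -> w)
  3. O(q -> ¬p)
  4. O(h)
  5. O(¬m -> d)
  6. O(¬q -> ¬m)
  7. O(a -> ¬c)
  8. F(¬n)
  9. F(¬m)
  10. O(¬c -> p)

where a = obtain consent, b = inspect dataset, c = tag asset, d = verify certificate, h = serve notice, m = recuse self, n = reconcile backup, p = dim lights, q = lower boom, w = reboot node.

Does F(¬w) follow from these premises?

Yes

F(¬m) at premise 9 means O(m).
The contrapositive of premise 6 (O(¬q -> ¬m)) is O(m -> q), and O(m) is already established, so O(q).
From O(q) and premise 3, O(q -> ¬p), we obtain O(¬p).
Premise 10 is O(¬c -> p); contrapositively O(¬p -> c). Since O(¬p) holds, K gives O(c).
Premise 7, O(a -> ¬c), contraposes to O(c -> ¬a); with O(c) we get O(¬a).
Premise 1, O(b -> a), contraposes to O(¬a -> ¬b); with O(¬a) we get O(¬b).
Premise 2 is O(¬b -> w); since O(¬b), deontic closure gives O(w).
Premises 4, 5, 8 do not contribute to this derivation.
So O(w) holds, i.e. F(¬w). The claim follows.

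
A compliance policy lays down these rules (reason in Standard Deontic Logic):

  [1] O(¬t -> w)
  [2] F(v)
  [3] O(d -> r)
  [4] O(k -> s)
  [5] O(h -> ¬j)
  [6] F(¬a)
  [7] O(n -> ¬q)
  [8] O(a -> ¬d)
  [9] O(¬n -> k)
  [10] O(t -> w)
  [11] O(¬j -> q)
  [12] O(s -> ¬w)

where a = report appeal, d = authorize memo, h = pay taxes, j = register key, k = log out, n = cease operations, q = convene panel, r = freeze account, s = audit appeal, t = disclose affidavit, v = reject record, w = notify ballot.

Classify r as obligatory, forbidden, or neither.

Premise 3 is O(d -> r), but O(d) is not derivable from the premises, so it does not yield O(r).
No premise or chain of K-axiom applications forces O(r), and none forces O(¬r). So r is neither obligatory nor forbidden under these norms.

Neither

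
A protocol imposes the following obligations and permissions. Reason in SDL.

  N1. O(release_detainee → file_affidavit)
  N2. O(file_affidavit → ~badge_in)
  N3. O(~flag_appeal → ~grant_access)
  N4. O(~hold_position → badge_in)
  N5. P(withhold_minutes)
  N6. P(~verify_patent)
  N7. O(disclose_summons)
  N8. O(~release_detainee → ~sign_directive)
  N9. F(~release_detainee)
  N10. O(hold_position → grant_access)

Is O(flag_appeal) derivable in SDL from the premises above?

Yes

F(~release_detainee) at premise 9 means O(release_detainee).
With premise 1, O(release_detainee → file_affidavit), the K-axiom yields O(file_affidavit).
Premise 2 is O(file_affidavit → ~badge_in); since O(file_affidavit), deontic closure gives O(~badge_in).
Premise 4, O(~hold_position → badge_in), contraposes to O(~badge_in → hold_position); with O(~badge_in) we get O(hold_position).
With premise 10, O(hold_position → grant_access), the K-axiom yields O(grant_access).
The contrapositive of premise 3 (O(~flag_appeal → ~grant_access)) is O(grant_access → flag_appeal), and O(grant_access) is already established, so O(flag_appeal).
Premises 5, 6, 7, 8 do not contribute to this derivation.
So O(flag_appeal) follows.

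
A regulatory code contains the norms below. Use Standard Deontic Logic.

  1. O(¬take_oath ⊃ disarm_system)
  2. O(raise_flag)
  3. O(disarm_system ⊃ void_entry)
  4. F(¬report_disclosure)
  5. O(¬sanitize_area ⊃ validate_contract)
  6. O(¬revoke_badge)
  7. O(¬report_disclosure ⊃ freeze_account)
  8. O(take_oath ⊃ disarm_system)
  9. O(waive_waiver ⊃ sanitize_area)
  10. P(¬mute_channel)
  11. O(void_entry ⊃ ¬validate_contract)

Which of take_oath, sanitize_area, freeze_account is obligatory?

sanitize_area

Premises 8 and 1 cover both cases: O(take_oath ⊃ disarm_system) and O(¬take_oath ⊃ disarm_system). Since take_oath ∨ ¬take_oath is a tautology, O(disarm_system) follows.
From O(disarm_system) and premise 3, O(disarm_system ⊃ void_entry), we obtain O(void_entry).
With premise 11, O(void_entry ⊃ ¬validate_contract), the K-axiom yields O(¬validate_contract).
Premise 5, O(¬sanitize_area ⊃ validate_contract), contraposes to O(¬validate_contract ⊃ sanitize_area); with O(¬validate_contract) we get O(sanitize_area).
So O(sanitize_area) holds — sanitize_area is obligatory. None of the other listed options is made obligatory by any chain of premises.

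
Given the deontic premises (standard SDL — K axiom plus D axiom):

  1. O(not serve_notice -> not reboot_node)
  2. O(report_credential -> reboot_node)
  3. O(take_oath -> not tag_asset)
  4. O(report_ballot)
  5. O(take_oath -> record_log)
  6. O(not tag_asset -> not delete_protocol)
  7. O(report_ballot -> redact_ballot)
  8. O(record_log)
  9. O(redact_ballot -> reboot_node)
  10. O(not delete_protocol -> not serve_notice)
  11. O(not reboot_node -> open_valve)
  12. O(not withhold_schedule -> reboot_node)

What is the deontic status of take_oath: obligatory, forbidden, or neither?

Premise 4 gives O(report_ballot).
With premise 7, O(report_ballot -> redact_ballot), the K-axiom yields O(redact_ballot).
From O(redact_ballot) and premise 9, O(redact_ballot -> reboot_node), we obtain O(reboot_node).
Premise 1 is O(not serve_notice -> not reboot_node); contrapositively O(reboot_node -> serve_notice). Since O(reboot_node) holds, K gives O(serve_notice).
Premise 10, O(not delete_protocol -> not serve_notice), contraposes to O(serve_notice -> delete_protocol); with O(serve_notice) we get O(delete_protocol).
The contrapositive of premise 6 (O(not tag_asset -> not delete_protocol)) is O(delete_protocol -> tag_asset), and O(delete_protocol) is already established, so O(tag_asset).
Premise 3, O(take_oath -> not tag_asset), contraposes to O(tag_asset -> not take_oath); with O(tag_asset) we get O(not take_oath).
Premises 2, 5, 8, 11, 12 do not contribute to this derivation.
Thus O(not take_oath), which is F(take_oath): take_oath is forbidden.

Forbidden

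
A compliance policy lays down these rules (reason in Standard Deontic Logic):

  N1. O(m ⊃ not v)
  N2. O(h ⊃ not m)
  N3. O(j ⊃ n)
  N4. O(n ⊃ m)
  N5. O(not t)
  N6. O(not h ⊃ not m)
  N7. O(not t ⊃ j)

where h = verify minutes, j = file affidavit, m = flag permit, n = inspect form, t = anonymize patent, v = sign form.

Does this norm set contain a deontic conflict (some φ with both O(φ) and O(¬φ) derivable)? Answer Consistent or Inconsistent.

By case analysis on not h: premise 6 gives O(not h ⊃ not m) and premise 2 gives O(h ⊃ not m), so O(not m) either way.
Premise 4 is O(n ⊃ m); contrapositively O(not m ⊃ not n). Since O(not m) holds, K gives O(not n).
Premise 3, O(j ⊃ n), contraposes to O(not n ⊃ not j); with O(not n) we get O(not j).
The contrapositive of premise 7 (O(not t ⊃ j)) is O(not j ⊃ t), and O(not j) is already established, so O(t).
But premise 5 directly asserts O(not t).
We now have both O(t) and O(not t) — t is simultaneously obligatory and forbidden, violating the D-axiom.

Inconsistent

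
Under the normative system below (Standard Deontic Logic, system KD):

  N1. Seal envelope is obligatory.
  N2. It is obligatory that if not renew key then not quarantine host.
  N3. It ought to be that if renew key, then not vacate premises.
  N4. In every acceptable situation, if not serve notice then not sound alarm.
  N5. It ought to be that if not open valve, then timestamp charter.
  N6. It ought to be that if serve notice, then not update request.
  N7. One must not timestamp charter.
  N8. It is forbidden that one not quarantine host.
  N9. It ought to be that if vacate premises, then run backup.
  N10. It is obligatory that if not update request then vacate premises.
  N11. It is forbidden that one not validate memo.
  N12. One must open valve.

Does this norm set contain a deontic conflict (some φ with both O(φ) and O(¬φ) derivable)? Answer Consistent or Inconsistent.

Premise 5 is O(¬open_valve → timestamp_charter), but O(¬open_valve) is not derivable from the premises, so it does not yield O(timestamp_charter).
So O(timestamp_charter) is not derivable, and the apparent clash with O(¬timestamp_charter) does not arise.
A world satisfying every obligation exists (e.g. open_valve=true, quarantine_host=true, renew_key=true, run_backup=false, seal_envelope=true, serve_notice=false, sound_alarm=false, timestamp_charter=false, update_request=true, vacate_premises=false, validate_memo=true); no atom is both obligatory and forbidden, so the set is consistent.

Consistent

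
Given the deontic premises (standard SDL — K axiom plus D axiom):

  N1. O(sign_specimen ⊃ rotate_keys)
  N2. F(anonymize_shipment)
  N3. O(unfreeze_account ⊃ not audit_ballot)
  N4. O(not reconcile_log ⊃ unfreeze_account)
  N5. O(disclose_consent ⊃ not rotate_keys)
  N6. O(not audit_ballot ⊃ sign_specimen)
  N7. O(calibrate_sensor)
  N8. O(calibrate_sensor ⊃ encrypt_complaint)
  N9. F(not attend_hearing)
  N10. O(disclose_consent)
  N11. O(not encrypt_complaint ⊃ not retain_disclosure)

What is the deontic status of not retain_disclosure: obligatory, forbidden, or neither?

Premise 11 is O(not encrypt_complaint ⊃ not retain_disclosure), but O(not encrypt_complaint) is not derivable from the premises, so it does not yield O(not retain_disclosure).
No premise or chain of K-axiom applications forces O(not retain_disclosure), and none forces O(retain_disclosure). So not retain_disclosure is neither obligatory nor forbidden under these norms.

Neither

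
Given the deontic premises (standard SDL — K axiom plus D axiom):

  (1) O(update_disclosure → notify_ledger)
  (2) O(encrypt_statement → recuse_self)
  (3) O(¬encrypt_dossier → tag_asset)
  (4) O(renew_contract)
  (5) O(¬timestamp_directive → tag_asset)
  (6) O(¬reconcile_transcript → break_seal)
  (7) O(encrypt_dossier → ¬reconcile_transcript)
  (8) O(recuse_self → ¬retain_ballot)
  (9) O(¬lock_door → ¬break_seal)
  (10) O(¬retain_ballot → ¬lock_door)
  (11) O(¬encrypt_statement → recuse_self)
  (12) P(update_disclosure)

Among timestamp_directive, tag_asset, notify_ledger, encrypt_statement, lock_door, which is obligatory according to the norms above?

tag_asset

Premises 2 and 11 cover both cases: O(encrypt_statement → recuse_self) and O(¬encrypt_statement → recuse_self). Since encrypt_statement ∨ ¬encrypt_statement is a tautology, O(recuse_self) follows.
Applying K to premise 8 (O(recuse_self → ¬retain_ballot)) and O(recuse_self) yields O(¬retain_ballot).
With premise 10, O(¬retain_ballot → ¬lock_door), the K-axiom yields O(¬lock_door).
With premise 9, O(¬lock_door → ¬break_seal), the K-axiom yields O(¬break_seal).
Premise 6 is O(¬reconcile_transcript → break_seal); contrapositively O(¬break_seal → reconcile_transcript). Since O(¬break_seal) holds, K gives O(reconcile_transcript).
Premise 7, O(encrypt_dossier → ¬reconcile_transcript), contraposes to O(reconcile_transcript → ¬encrypt_dossier); with O(reconcile_transcript) we get O(¬encrypt_dossier).
Applying K to premise 3 (O(¬encrypt_dossier → tag_asset)) and O(¬encrypt_dossier) yields O(tag_asset).
So O(tag_asset) holds — tag_asset is obligatory. None of the other listed options is made obligatory by any chain of premises.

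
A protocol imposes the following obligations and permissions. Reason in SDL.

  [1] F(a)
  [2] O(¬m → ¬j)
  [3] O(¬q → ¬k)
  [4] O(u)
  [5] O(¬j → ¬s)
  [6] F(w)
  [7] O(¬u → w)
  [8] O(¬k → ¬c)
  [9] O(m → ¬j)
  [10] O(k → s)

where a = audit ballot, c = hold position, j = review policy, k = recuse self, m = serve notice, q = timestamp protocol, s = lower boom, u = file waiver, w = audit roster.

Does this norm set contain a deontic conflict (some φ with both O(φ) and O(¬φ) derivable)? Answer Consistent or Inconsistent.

Consistent

Premise 7 is O(¬u → w), but O(¬u) is not derivable from the premises, so it does not yield O(w).
So O(w) is not derivable, and the apparent clash with O(¬w) does not arise.
A world satisfying every obligation exists (e.g. a=false, c=false, j=false, k=false, m=false, q=false, s=false, u=true, w=false); no atom is both obligatory and forbidden, so the set is consistent.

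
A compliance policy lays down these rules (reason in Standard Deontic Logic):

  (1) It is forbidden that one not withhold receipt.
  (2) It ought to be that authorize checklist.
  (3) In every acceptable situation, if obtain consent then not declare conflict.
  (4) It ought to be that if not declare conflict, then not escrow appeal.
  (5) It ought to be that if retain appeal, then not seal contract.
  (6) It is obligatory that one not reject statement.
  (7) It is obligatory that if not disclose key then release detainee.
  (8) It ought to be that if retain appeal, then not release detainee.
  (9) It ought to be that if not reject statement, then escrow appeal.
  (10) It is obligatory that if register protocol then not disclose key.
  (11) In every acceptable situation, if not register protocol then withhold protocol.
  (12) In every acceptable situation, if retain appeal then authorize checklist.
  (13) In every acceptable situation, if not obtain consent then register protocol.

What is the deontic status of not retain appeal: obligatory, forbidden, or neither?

Premise 6 states O(¬reject_statement) outright.
Premise 9 is O(¬reject_statement → escrow_appeal); since O(¬reject_statement), deontic closure gives O(escrow_appeal).
Premise 4, O(¬declare_conflict → ¬escrow_appeal), contraposes to O(escrow_appeal → declare_conflict); with O(escrow_appeal) we get O(declare_conflict).
The contrapositive of premise 3 (O(obtain_consent → ¬declare_conflict)) is O(declare_conflict → ¬obtain_consent), and O(declare_conflict) is already established, so O(¬obtain_consent).
Applying K to premise 13 (O(¬obtain_consent → register_protocol)) and O(¬obtain_consent) yields O(register_protocol).
With premise 10, O(register_protocol → ¬disclose_key), the K-axiom yields O(¬disclose_key).
From O(¬disclose_key) and premise 7, O(¬disclose_key → release_detainee), we obtain O(release_detainee).
The contrapositive of premise 8 (O(retain_appeal → ¬release_detainee)) is O(release_detainee → ¬retain_appeal), and O(release_detainee) is already established, so O(¬retain_appeal).
Premises 1, 2, 5, 11, 12 do not contribute to this derivation.
Hence ¬retain_appeal is obligatory.

Obligatory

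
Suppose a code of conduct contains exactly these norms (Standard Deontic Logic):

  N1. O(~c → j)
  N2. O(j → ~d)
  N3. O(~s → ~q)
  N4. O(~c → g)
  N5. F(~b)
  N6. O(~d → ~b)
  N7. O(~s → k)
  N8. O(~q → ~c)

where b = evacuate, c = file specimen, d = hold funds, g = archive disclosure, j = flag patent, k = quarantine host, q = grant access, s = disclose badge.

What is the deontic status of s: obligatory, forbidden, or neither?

Obligatory

Premise 5 is F(~b), i.e. O(b).
Premise 6 is O(~d → ~b); contrapositively O(b → d). Since O(b) holds, K gives O(d).
Premise 2, O(j → ~d), contraposes to O(d → ~j); with O(d) we get O(~j).
Premise 1 is O(~c → j); contrapositively O(~j → c). Since O(~j) holds, K gives O(c).
Premise 8, O(~q → ~c), contraposes to O(c → q); with O(c) we get O(q).
The contrapositive of premise 3 (O(~s → ~q)) is O(q → s), and O(q) is already established, so O(s).
Premises 4, 7 do not contribute to this derivation.
Hence s is obligatory.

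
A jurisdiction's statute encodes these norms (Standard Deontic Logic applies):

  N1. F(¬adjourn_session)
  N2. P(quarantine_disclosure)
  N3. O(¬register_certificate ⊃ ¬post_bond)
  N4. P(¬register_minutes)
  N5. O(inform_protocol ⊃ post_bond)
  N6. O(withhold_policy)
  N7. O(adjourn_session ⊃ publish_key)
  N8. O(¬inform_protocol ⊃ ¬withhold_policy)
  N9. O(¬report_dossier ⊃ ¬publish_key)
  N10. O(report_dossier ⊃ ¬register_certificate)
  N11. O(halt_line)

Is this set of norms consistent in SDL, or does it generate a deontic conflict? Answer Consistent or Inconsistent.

Premise 1 is F(¬adjourn_session), i.e. O(adjourn_session).
From O(adjourn_session) and premise 7, O(adjourn_session ⊃ publish_key), we obtain O(publish_key).
The contrapositive of premise 9 (O(¬report_dossier ⊃ ¬publish_key)) is O(publish_key ⊃ report_dossier), and O(publish_key) is already established, so O(report_dossier).
From O(report_dossier) and premise 10, O(report_dossier ⊃ ¬register_certificate), we obtain O(¬register_certificate).
Applying K to premise 3 (O(¬register_certificate ⊃ ¬post_bond)) and O(¬register_certificate) yields O(¬post_bond).
The contrapositive of premise 5 (O(inform_protocol ⊃ post_bond)) is O(¬post_bond ⊃ ¬inform_protocol), and O(¬post_bond) is already established, so O(¬inform_protocol).
With premise 8, O(¬inform_protocol ⊃ ¬withhold_policy), the K-axiom yields O(¬withhold_policy).
However, premise 6 gives O(withhold_policy).
We now have both O(¬withhold_policy) and O(withhold_policy) — withhold_policy is simultaneously obligatory and forbidden, violating the D-axiom.

Inconsistent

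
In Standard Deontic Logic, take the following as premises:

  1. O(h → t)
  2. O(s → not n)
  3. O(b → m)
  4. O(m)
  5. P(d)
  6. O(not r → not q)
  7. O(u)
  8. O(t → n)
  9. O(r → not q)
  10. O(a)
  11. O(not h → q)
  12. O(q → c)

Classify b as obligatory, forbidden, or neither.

Premise 3 is O(b → m); even if O(m) held, inferring O(b) would be affirming the consequent — invalid.
No premise or chain of K-axiom applications forces O(b), and none forces O(not b). So b is neither obligatory nor forbidden under these norms.

Neither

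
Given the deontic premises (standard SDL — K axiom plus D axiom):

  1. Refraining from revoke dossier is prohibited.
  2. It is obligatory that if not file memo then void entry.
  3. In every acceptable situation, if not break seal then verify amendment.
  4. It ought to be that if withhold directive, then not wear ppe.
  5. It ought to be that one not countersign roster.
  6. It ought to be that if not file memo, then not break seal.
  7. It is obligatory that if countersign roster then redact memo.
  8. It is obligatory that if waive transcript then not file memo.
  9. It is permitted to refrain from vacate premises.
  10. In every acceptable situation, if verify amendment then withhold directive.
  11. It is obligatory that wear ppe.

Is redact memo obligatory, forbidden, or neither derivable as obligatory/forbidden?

Neither

Premise 7 is O(countersign_roster → redact_memo), but O(countersign_roster) is not derivable from the premises, so it does not yield O(redact_memo).
No premise or chain of K-axiom applications forces O(redact_memo), and none forces O(¬redact_memo). So redact_memo is neither obligatory nor forbidden under these norms.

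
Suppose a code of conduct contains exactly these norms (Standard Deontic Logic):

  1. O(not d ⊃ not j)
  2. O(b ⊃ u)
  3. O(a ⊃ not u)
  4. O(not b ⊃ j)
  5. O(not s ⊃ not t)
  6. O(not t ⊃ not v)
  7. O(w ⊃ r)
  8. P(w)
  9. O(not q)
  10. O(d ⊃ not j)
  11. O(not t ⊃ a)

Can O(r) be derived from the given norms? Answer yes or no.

No

Premise 7 is O(w ⊃ r), but O(w) is not derivable from the premises (the permission P(w) asserts only not O(not w), not O(w)), so it does not yield O(r).
No other premise forces O(r). An ideal world satisfying every premise can still have r false, so O(r) is not derivable.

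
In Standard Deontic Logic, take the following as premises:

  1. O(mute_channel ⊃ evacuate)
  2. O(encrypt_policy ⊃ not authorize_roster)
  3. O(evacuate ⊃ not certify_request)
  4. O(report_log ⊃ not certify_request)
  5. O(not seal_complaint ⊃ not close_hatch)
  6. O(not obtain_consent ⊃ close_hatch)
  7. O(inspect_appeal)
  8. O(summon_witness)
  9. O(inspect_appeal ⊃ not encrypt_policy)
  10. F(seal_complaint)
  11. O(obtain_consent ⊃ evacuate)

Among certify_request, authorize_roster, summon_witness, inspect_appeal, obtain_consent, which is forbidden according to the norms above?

F(seal_complaint) at premise 10 means O(not seal_complaint).
From O(not seal_complaint) and premise 5, O(not seal_complaint ⊃ not close_hatch), we obtain O(not close_hatch).
Premise 6, O(not obtain_consent ⊃ close_hatch), contraposes to O(not close_hatch ⊃ obtain_consent); with O(not close_hatch) we get O(obtain_consent).
Applying K to premise 11 (O(obtain_consent ⊃ evacuate)) and O(obtain_consent) yields O(evacuate).
Applying K to premise 3 (O(evacuate ⊃ not certify_request)) and O(evacuate) yields O(not certify_request).
So O(not certify_request) holds, i.e. certify_request is forbidden. None of the other listed options is forbidden under the premises.

certify_request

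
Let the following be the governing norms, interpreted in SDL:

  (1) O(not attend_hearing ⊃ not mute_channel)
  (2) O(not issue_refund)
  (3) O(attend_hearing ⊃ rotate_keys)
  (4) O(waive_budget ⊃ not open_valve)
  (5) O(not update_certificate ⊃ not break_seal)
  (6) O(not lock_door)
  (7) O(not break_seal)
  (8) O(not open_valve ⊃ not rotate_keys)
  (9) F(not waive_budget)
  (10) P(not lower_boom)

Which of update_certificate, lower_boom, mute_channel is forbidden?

F(not waive_budget) at premise 9 means O(waive_budget).
Premise 4 is O(waive_budget ⊃ not open_valve); since O(waive_budget), deontic closure gives O(not open_valve).
Premise 8 is O(not open_valve ⊃ not rotate_keys); since O(not open_valve), deontic closure gives O(not rotate_keys).
Premise 3, O(attend_hearing ⊃ rotate_keys), contraposes to O(not rotate_keys ⊃ not attend_hearing); with O(not rotate_keys) we get O(not attend_hearing).
From O(not attend_hearing) and premise 1, O(not attend_hearing ⊃ not mute_channel), we obtain O(not mute_channel).
So O(not mute_channel) holds, i.e. mute_channel is forbidden. None of the other listed options is forbidden under the premises.

mute_channel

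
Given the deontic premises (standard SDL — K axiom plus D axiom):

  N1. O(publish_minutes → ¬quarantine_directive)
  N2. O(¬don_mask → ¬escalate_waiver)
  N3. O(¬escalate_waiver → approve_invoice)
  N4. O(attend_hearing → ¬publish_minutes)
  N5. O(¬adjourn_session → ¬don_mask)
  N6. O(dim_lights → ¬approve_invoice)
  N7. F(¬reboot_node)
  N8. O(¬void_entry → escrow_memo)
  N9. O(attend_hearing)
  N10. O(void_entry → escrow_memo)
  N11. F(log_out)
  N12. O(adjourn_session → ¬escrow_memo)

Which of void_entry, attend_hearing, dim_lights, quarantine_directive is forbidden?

By case analysis on void_entry: premise 10 gives O(void_entry → escrow_memo) and premise 8 gives O(¬void_entry → escrow_memo), so O(escrow_memo) either way.
Premise 12, O(adjourn_session → ¬escrow_memo), contraposes to O(escrow_memo → ¬adjourn_session); with O(escrow_memo) we get O(¬adjourn_session).
From O(¬adjourn_session) and premise 5, O(¬adjourn_session → ¬don_mask), we obtain O(¬don_mask).
Applying K to premise 2 (O(¬don_mask → ¬escalate_waiver)) and O(¬don_mask) yields O(¬escalate_waiver).
Applying K to premise 3 (O(¬escalate_waiver → approve_invoice)) and O(¬escalate_waiver) yields O(approve_invoice).
Premise 6, O(dim_lights → ¬approve_invoice), contraposes to O(approve_invoice → ¬dim_lights); with O(approve_invoice) we get O(¬dim_lights).
So O(¬dim_lights) holds, i.e. dim_lights is forbidden. None of the other listed options is forbidden under the premises.

dim_lights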